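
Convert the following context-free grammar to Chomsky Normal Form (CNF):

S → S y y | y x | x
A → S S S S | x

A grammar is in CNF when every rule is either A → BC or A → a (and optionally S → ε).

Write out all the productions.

TY → y; TX → x; S → x; A → x; S → S X0; X0 → TY TY; S → TY TX; A → S X1; X1 → S X2; X2 → S S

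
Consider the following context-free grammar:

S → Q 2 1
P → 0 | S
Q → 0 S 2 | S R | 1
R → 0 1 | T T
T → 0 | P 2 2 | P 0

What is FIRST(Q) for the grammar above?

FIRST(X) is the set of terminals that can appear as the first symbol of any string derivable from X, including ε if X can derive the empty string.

We compute FIRST(Q) using the standard algorithm.
FIRST(P) = {0, 1}
FIRST(Q) = {0, 1}
FIRST(R) = {0, 1}
FIRST(S) = {0, 1}
FIRST(T) = {0, 1}
Therefore, FIRST(Q) = {0, 1}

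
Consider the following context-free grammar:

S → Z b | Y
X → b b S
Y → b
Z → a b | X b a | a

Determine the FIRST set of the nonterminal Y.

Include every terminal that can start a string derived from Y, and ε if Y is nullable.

We compute FIRST(Y) using the standard algorithm.
FIRST(S) = {a, b}
FIRST(X) = {b}
FIRST(Y) = {b}
FIRST(Z) = {a, b}
Therefore, FIRST(Y) = {b}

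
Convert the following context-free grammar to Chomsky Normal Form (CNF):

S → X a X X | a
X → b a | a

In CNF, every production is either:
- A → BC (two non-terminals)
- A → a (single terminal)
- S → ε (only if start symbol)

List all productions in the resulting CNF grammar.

TA → a; S → a; TB → b; X → a; S → X X0; X0 → TA X1; X1 → X X; X → TB TA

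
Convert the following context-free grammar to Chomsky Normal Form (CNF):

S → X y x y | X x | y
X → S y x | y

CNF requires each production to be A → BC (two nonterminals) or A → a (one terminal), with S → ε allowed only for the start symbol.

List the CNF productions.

TY → y; TX → x; S → y; X → y; S → X X0; X0 → TY X1; X1 → TX TY; S → X TX; X → S X2; X2 → TY TX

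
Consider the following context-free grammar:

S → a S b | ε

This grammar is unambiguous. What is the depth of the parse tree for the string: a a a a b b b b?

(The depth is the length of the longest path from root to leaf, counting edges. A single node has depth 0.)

5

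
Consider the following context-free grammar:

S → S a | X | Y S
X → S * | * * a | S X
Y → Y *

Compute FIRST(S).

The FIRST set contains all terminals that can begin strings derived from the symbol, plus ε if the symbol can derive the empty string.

We compute FIRST(S) using the standard algorithm.
FIRST(S) = {*}
FIRST(X) = {*}
FIRST(Y) = {}
Therefore, FIRST(S) = {*}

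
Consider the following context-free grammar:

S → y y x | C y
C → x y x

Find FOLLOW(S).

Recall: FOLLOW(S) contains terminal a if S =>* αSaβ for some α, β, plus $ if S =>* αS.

We compute FOLLOW(S) using the standard algorithm.
FOLLOW(S) starts with {$}.
FIRST(C) = {x}
FIRST(S) = {x, y}
FOLLOW(C) = {y}
FOLLOW(S) = {$}
Therefore, FOLLOW(S) = {$}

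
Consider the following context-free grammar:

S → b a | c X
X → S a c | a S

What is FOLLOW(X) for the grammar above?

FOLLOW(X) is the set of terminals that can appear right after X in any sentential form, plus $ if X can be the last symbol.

We compute FOLLOW(X) using the standard algorithm.
FOLLOW(S) starts with {$}.
FIRST(S) = {b, c}
FIRST(X) = {a, b, c}
FOLLOW(S) = {$, a}
FOLLOW(X) = {$, a}
Therefore, FOLLOW(X) = {$, a}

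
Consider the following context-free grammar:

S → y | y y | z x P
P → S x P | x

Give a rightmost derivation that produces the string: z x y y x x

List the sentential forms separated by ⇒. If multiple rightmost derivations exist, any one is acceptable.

S ⇒ z x P ⇒ z x S x P ⇒ z x S x x ⇒ z x y y x x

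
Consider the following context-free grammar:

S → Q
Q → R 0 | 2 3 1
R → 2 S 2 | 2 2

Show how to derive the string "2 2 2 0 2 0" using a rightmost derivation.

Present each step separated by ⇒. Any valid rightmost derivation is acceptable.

S ⇒ Q ⇒ R 0 ⇒ 2 S 2 0 ⇒ 2 Q 2 0 ⇒ 2 R 0 2 0 ⇒ 2 2 2 0 2 0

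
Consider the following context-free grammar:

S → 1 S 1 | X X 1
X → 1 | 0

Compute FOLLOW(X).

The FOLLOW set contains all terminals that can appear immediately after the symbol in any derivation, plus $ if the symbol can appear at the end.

We compute FOLLOW(X) using the standard algorithm.
FOLLOW(S) starts with {$}.
FIRST(S) = {0, 1}
FIRST(X) = {0, 1}
FOLLOW(S) = {$, 1}
FOLLOW(X) = {0, 1}
Therefore, FOLLOW(X) = {0, 1}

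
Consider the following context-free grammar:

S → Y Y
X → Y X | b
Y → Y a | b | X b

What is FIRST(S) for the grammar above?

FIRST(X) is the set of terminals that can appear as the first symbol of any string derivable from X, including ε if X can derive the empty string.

We compute FIRST(S) using the standard algorithm.
FIRST(S) = {b}
FIRST(X) = {b}
FIRST(Y) = {b}
Therefore, FIRST(S) = {b}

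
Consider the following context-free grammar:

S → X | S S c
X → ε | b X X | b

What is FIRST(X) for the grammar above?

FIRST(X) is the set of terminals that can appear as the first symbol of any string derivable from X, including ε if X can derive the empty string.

We compute FIRST(X) using the standard algorithm.
FIRST(S) = {b, c, ε}
FIRST(X) = {b, ε}
Therefore, FIRST(X) = {b, ε}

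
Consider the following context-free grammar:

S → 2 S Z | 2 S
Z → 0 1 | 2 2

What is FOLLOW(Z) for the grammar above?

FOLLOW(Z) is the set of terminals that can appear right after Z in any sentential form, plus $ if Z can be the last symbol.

We compute FOLLOW(Z) using the standard algorithm.
FOLLOW(S) starts with {$}.
FIRST(S) = {2}
FIRST(Z) = {0, 2}
FOLLOW(S) = {$, 0, 2}
FOLLOW(Z) = {$, 0, 2}
Therefore, FOLLOW(Z) = {$, 0, 2}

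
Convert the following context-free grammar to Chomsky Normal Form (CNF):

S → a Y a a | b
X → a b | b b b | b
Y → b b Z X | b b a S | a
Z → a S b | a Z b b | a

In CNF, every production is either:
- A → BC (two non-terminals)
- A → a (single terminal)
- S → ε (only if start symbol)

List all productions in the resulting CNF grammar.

TA → a; S → b; TB → b; X → b; Y → a; Z → a; S → TA X0; X0 → Y X1; X1 → TA TA; X → TA TB; X → TB X2; X2 → TB TB; Y → TB X3; X3 → TB X4; X4 → Z X; Y → TB X5; X5 → TB X6; X6 → TA S; Z → TA X7; X7 → S TB; Z → TA X8; X8 → Z X9; X9 → TB TB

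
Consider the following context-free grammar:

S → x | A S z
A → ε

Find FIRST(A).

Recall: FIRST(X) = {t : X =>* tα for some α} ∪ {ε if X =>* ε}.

We compute FIRST(A) using the standard algorithm.
FIRST(A) = {ε}
FIRST(S) = {x}
Therefore, FIRST(A) = {ε}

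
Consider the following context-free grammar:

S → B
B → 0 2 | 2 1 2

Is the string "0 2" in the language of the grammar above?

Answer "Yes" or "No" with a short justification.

Yes - a valid derivation exists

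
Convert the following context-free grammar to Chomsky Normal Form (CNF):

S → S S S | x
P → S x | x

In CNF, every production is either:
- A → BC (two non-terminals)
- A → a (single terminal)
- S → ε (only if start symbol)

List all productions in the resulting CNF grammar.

S → x; TX → x; P → x; S → S X0; X0 → S S; P → S TX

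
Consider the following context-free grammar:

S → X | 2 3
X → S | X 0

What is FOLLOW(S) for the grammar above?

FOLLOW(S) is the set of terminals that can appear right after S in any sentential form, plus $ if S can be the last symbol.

We compute FOLLOW(S) using the standard algorithm.
FOLLOW(S) starts with {$}.
FIRST(S) = {2}
FIRST(X) = {2}
FOLLOW(S) = {$, 0}
FOLLOW(X) = {$, 0}
Therefore, FOLLOW(S) = {$, 0}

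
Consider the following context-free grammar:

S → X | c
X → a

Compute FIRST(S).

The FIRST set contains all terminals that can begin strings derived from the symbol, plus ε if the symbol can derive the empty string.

We compute FIRST(S) using the standard algorithm.
FIRST(S) = {a, c}
FIRST(X) = {a}
Therefore, FIRST(S) = {a, c}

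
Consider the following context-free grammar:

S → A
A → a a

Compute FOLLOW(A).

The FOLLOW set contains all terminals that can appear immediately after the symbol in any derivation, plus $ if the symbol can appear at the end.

We compute FOLLOW(A) using the standard algorithm.
FOLLOW(S) starts with {$}.
FIRST(A) = {a}
FIRST(S) = {a}
FOLLOW(A) = {$}
FOLLOW(S) = {$}
Therefore, FOLLOW(A) = {$}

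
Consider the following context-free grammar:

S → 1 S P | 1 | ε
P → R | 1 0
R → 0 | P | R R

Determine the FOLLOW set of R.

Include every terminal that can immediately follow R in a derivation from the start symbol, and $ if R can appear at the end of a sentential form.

We compute FOLLOW(R) using the standard algorithm.
FOLLOW(S) starts with {$}.
FIRST(P) = {0, 1}
FIRST(R) = {0, 1}
FIRST(S) = {1, ε}
FOLLOW(P) = {$, 0, 1}
FOLLOW(R) = {$, 0, 1}
FOLLOW(S) = {$, 0, 1}
Therefore, FOLLOW(R) = {$, 0, 1}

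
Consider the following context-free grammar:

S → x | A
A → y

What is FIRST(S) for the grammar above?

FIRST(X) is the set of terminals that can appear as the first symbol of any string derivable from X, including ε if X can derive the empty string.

We compute FIRST(S) using the standard algorithm.
FIRST(A) = {y}
FIRST(S) = {x, y}
Therefore, FIRST(S) = {x, y}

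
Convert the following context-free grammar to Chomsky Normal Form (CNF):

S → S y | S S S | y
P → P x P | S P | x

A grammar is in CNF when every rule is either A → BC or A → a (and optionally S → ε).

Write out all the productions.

TY → y; S → y; TX → x; P → x; S → S TY; S → S X0; X0 → S S; P → P X1; X1 → TX P; P → S P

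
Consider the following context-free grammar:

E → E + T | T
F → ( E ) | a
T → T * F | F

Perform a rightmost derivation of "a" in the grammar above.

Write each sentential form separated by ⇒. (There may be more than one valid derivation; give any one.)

E ⇒ T ⇒ F ⇒ a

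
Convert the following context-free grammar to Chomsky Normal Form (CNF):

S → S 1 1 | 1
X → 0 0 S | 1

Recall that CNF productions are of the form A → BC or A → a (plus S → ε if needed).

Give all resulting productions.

T1 → 1; S → 1; T0 → 0; X → 1; S → S X0; X0 → T1 T1; X → T0 X1; X1 → T0 S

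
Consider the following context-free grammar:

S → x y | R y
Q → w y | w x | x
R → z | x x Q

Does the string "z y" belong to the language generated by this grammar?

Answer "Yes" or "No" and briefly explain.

Yes - a valid derivation exists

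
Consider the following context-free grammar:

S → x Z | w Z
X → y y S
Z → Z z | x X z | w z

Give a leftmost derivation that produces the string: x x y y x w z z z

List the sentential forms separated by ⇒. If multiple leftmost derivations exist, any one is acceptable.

S ⇒ x Z ⇒ x x X z ⇒ x x y y S z ⇒ x x y y x Z z ⇒ x x y y x Z z z ⇒ x x y y x w z z z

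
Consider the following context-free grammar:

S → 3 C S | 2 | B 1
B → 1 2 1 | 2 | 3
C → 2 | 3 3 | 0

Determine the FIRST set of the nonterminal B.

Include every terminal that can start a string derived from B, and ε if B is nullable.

We compute FIRST(B) using the standard algorithm.
FIRST(B) = {1, 2, 3}
FIRST(C) = {0, 2, 3}
FIRST(S) = {1, 2, 3}
Therefore, FIRST(B) = {1, 2, 3}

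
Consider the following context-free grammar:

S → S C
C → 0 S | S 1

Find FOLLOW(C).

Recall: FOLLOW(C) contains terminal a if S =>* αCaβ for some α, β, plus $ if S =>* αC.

We compute FOLLOW(C) using the standard algorithm.
FOLLOW(S) starts with {$}.
FIRST(C) = {0}
FIRST(S) = {}
FOLLOW(C) = {$, 0, 1}
FOLLOW(S) = {$, 0, 1}
Therefore, FOLLOW(C) = {$, 0, 1}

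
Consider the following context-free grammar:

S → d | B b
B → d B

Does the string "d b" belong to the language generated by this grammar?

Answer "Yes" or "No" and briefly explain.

No - no valid derivation exists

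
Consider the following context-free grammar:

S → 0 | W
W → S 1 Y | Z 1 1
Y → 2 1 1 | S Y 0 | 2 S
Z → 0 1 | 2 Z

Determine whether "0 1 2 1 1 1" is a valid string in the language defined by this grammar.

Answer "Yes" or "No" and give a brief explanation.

No - no valid derivation exists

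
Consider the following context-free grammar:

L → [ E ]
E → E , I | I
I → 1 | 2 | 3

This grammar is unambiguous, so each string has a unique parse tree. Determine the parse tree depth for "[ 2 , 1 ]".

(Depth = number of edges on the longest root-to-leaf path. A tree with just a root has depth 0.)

4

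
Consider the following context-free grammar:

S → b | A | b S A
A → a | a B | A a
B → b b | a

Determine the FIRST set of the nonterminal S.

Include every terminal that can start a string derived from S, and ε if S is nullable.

We compute FIRST(S) using the standard algorithm.
FIRST(A) = {a}
FIRST(B) = {a, b}
FIRST(S) = {a, b}
Therefore, FIRST(S) = {a, b}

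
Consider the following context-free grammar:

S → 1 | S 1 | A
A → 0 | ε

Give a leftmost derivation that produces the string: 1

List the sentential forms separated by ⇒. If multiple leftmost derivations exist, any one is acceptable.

S ⇒ S 1 ⇒ A 1 ⇒ 1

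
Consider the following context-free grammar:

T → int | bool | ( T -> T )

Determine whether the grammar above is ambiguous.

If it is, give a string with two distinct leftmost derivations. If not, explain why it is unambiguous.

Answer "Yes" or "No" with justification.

No - the grammar is unambiguous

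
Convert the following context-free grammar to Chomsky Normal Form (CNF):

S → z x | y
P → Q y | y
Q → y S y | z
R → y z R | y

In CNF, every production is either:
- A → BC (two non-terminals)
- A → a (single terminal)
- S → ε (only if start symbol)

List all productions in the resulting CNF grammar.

TZ → z; TX → x; S → y; TY → y; P → y; Q → z; R → y; S → TZ TX; P → Q TY; Q → TY X0; X0 → S TY; R → TY X1; X1 → TZ R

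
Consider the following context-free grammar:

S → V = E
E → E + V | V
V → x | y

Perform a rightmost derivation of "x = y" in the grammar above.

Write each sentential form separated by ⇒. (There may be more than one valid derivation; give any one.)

S ⇒ V = E ⇒ V = V ⇒ V = y ⇒ x = y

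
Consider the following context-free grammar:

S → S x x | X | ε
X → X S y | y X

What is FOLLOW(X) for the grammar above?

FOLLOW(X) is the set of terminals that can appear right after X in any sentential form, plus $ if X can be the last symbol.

We compute FOLLOW(X) using the standard algorithm.
FOLLOW(S) starts with {$}.
FIRST(S) = {x, y, ε}
FIRST(X) = {y}
FOLLOW(S) = {$, x, y}
FOLLOW(X) = {$, x, y}
Therefore, FOLLOW(X) = {$, x, y}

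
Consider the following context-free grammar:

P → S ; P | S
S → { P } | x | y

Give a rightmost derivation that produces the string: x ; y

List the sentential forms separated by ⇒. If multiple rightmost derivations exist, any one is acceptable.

P ⇒ S ; P ⇒ S ; S ⇒ S ; y ⇒ x ; y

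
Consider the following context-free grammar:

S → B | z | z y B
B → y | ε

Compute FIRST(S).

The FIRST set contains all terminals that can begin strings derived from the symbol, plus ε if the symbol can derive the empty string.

We compute FIRST(S) using the standard algorithm.
FIRST(B) = {y, ε}
FIRST(S) = {y, z, ε}
Therefore, FIRST(S) = {y, z, ε}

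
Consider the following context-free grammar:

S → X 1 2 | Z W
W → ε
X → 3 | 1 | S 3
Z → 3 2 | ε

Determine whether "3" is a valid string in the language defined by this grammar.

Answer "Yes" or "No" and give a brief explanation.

No - no valid derivation exists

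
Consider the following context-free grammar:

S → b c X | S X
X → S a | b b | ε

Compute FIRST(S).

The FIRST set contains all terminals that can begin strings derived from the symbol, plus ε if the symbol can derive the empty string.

We compute FIRST(S) using the standard algorithm.
FIRST(S) = {b}
FIRST(X) = {b, ε}
Therefore, FIRST(S) = {b}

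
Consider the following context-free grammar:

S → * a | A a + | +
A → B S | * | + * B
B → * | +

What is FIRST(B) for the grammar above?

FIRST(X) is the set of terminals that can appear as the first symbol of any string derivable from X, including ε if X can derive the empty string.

We compute FIRST(B) using the standard algorithm.
FIRST(A) = {*, +}
FIRST(B) = {*, +}
FIRST(S) = {*, +}
Therefore, FIRST(B) = {*, +}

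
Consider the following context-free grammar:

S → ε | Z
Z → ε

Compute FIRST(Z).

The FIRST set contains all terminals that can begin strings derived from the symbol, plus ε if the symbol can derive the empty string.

We compute FIRST(Z) using the standard algorithm.
FIRST(S) = {ε}
FIRST(Z) = {ε}
Therefore, FIRST(Z) = {ε}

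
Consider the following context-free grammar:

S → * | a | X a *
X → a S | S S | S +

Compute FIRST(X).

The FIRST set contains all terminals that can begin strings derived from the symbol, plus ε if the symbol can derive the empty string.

We compute FIRST(X) using the standard algorithm.
FIRST(S) = {*, a}
FIRST(X) = {*, a}
Therefore, FIRST(X) = {*, a}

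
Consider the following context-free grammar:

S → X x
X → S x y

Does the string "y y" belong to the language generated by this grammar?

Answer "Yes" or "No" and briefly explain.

No - no valid derivation exists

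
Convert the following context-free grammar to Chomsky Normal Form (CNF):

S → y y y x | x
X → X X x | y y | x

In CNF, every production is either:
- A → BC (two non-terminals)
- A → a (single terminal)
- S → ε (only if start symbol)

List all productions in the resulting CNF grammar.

TY → y; TX → x; S → x; X → x; S → TY X0; X0 → TY X1; X1 → TY TX; X → X X2; X2 → X TX; X → TY TY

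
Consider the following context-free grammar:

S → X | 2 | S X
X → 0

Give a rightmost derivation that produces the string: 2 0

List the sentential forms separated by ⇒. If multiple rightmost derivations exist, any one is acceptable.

S ⇒ S X ⇒ S 0 ⇒ 2 0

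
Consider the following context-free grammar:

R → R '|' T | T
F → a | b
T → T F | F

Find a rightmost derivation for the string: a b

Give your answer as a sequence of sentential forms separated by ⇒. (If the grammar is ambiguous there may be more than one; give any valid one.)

R ⇒ T ⇒ T F ⇒ T b ⇒ F b ⇒ a b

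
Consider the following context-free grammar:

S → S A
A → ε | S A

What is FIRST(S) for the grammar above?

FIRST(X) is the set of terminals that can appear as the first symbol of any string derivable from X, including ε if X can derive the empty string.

We compute FIRST(S) using the standard algorithm.
FIRST(A) = {ε}
FIRST(S) = {}
Therefore, FIRST(S) = {}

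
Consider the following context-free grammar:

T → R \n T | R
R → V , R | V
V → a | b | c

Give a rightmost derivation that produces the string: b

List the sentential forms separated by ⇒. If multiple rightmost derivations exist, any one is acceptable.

T ⇒ R ⇒ V ⇒ b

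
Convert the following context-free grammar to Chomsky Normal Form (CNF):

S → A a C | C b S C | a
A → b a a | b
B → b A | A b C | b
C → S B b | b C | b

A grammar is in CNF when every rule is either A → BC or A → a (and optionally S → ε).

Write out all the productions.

TA → a; TB → b; S → a; A → b; B → b; C → b; S → A X0; X0 → TA C; S → C X1; X1 → TB X2; X2 → S C; A → TB X3; X3 → TA TA; B → TB A; B → A X4; X4 → TB C; C → S X5; X5 → B TB; C → TB C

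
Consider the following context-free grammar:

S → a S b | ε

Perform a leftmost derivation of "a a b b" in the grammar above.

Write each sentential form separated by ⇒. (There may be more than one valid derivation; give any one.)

S ⇒ a S b ⇒ a a S b b ⇒ a a b b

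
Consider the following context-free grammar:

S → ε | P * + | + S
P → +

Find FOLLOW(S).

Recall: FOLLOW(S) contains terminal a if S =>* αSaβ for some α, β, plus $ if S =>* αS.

We compute FOLLOW(S) using the standard algorithm.
FOLLOW(S) starts with {$}.
FIRST(P) = {+}
FIRST(S) = {+, ε}
FOLLOW(P) = {*}
FOLLOW(S) = {$}
Therefore, FOLLOW(S) = {$}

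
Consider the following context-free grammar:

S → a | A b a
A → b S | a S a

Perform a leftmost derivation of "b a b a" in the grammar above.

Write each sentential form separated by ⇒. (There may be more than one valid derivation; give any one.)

S ⇒ A b a ⇒ b S b a ⇒ b a b a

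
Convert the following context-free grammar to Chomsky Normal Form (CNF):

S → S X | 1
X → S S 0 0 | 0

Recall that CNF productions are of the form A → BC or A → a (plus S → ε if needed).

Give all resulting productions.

S → 1; T0 → 0; X → 0; S → S X; X → S X0; X0 → S X1; X1 → T0 T0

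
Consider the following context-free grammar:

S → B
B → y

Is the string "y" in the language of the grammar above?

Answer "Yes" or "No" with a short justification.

Yes - a valid derivation exists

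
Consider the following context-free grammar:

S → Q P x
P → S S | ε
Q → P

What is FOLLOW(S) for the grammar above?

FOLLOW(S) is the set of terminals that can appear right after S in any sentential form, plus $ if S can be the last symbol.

We compute FOLLOW(S) using the standard algorithm.
FOLLOW(S) starts with {$}.
FIRST(P) = {x, ε}
FIRST(Q) = {x, ε}
FIRST(S) = {x}
FOLLOW(P) = {x}
FOLLOW(Q) = {x}
FOLLOW(S) = {$, x}
Therefore, FOLLOW(S) = {$, x}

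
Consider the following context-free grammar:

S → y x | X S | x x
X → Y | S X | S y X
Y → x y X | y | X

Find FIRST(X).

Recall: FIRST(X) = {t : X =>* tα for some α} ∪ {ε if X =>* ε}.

We compute FIRST(X) using the standard algorithm.
FIRST(S) = {x, y}
FIRST(X) = {x, y}
FIRST(Y) = {x, y}
Therefore, FIRST(X) = {x, y}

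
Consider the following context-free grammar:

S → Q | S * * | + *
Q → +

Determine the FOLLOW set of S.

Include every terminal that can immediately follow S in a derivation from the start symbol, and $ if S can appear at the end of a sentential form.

We compute FOLLOW(S) using the standard algorithm.
FOLLOW(S) starts with {$}.
FIRST(Q) = {+}
FIRST(S) = {+}
FOLLOW(Q) = {$, *}
FOLLOW(S) = {$, *}
Therefore, FOLLOW(S) = {$, *}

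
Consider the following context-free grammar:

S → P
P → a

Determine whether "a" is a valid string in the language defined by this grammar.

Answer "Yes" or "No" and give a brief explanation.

Yes - a valid derivation exists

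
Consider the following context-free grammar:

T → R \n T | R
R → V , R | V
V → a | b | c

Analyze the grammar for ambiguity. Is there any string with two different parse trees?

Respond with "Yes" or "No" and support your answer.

No - the grammar is unambiguous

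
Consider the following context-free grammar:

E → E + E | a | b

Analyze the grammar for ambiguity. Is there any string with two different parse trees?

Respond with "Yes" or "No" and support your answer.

Yes - the string 'a + a + a + a + b + a' has two distinct parse trees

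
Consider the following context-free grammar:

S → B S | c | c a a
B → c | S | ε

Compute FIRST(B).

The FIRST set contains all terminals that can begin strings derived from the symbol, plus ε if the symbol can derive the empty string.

We compute FIRST(B) using the standard algorithm.
FIRST(B) = {c, ε}
FIRST(S) = {c}
Therefore, FIRST(B) = {c, ε}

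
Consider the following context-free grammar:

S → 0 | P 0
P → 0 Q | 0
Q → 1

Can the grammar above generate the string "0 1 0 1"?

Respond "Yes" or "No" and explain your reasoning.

No - no valid derivation exists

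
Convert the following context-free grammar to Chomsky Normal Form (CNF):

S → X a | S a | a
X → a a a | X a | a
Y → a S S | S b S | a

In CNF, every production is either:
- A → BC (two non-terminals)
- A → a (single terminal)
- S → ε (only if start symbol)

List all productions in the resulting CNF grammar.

TA → a; S → a; X → a; TB → b; Y → a; S → X TA; S → S TA; X → TA X0; X0 → TA TA; X → X TA; Y → TA X1; X1 → S S; Y → S X2; X2 → TB S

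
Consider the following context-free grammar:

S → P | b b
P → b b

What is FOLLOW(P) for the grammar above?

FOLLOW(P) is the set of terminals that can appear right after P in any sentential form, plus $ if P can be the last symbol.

We compute FOLLOW(P) using the standard algorithm.
FOLLOW(S) starts with {$}.
FIRST(P) = {b}
FIRST(S) = {b}
FOLLOW(P) = {$}
FOLLOW(S) = {$}
Therefore, FOLLOW(P) = {$}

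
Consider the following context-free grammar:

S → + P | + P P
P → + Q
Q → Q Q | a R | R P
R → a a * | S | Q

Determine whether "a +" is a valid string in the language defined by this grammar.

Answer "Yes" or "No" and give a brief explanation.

No - no valid derivation exists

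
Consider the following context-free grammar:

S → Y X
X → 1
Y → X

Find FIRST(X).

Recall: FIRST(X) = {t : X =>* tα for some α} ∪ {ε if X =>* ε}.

We compute FIRST(X) using the standard algorithm.
FIRST(S) = {1}
FIRST(X) = {1}
FIRST(Y) = {1}
Therefore, FIRST(X) = {1}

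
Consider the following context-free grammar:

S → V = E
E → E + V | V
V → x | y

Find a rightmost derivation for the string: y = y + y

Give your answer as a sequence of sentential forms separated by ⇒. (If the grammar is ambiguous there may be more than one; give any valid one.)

S ⇒ V = E ⇒ V = E + V ⇒ V = E + y ⇒ V = V + y ⇒ V = y + y ⇒ y = y + y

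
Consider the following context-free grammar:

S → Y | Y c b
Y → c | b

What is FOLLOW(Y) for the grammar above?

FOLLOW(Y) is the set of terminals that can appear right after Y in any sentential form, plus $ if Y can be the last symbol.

We compute FOLLOW(Y) using the standard algorithm.
FOLLOW(S) starts with {$}.
FIRST(S) = {b, c}
FIRST(Y) = {b, c}
FOLLOW(S) = {$}
FOLLOW(Y) = {$, c}
Therefore, FOLLOW(Y) = {$, c}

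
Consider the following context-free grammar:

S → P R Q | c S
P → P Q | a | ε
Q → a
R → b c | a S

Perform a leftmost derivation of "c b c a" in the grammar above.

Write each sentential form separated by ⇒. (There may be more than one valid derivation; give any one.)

S ⇒ c S ⇒ c P R Q ⇒ c R Q ⇒ c b c Q ⇒ c b c a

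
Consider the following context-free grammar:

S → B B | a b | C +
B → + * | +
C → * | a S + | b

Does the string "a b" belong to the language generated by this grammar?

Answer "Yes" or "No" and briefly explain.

Yes - a valid derivation exists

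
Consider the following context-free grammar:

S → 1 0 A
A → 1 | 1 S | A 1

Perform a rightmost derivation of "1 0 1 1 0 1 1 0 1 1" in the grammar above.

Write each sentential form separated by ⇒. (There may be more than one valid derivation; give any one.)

S ⇒ 1 0 A ⇒ 1 0 1 S ⇒ 1 0 1 1 0 A ⇒ 1 0 1 1 0 1 S ⇒ 1 0 1 1 0 1 1 0 A ⇒ 1 0 1 1 0 1 1 0 A 1 ⇒ 1 0 1 1 0 1 1 0 1 1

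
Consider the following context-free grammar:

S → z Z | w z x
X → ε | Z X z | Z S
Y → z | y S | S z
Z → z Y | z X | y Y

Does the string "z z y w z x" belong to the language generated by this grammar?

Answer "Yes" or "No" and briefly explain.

Yes - a valid derivation exists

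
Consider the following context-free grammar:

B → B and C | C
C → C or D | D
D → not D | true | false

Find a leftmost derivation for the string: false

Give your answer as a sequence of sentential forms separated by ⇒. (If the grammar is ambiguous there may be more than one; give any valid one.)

B ⇒ C ⇒ D ⇒ false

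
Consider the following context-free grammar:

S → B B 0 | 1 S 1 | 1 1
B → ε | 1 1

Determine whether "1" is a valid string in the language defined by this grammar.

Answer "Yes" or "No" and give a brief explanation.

No - no valid derivation exists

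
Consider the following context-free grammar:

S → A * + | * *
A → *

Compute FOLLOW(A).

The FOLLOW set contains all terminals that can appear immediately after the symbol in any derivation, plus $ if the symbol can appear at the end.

We compute FOLLOW(A) using the standard algorithm.
FOLLOW(S) starts with {$}.
FIRST(A) = {*}
FIRST(S) = {*}
FOLLOW(A) = {*}
FOLLOW(S) = {$}
Therefore, FOLLOW(A) = {*}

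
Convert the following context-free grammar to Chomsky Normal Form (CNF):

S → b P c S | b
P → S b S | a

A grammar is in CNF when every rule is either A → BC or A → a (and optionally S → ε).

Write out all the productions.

TB → b; TC → c; S → b; P → a; S → TB X0; X0 → P X1; X1 → TC S; P → S X2; X2 → TB S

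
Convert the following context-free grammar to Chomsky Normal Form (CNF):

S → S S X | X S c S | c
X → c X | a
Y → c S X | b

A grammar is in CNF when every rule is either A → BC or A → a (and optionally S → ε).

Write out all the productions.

TC → c; S → c; X → a; Y → b; S → S X0; X0 → S X; S → X X1; X1 → S X2; X2 → TC S; X → TC X; Y → TC X3; X3 → S X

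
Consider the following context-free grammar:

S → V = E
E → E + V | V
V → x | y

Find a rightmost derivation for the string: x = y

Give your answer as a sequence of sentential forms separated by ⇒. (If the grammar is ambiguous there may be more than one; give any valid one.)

S ⇒ V = E ⇒ V = V ⇒ V = y ⇒ x = y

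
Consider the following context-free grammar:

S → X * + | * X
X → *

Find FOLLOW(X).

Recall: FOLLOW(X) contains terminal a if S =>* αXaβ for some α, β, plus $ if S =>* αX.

We compute FOLLOW(X) using the standard algorithm.
FOLLOW(S) starts with {$}.
FIRST(S) = {*}
FIRST(X) = {*}
FOLLOW(S) = {$}
FOLLOW(X) = {$, *}
Therefore, FOLLOW(X) = {$, *}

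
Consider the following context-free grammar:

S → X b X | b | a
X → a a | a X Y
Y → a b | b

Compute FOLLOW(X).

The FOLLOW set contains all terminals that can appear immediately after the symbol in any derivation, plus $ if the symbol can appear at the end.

We compute FOLLOW(X) using the standard algorithm.
FOLLOW(S) starts with {$}.
FIRST(S) = {a, b}
FIRST(X) = {a}
FIRST(Y) = {a, b}
FOLLOW(S) = {$}
FOLLOW(X) = {$, a, b}
FOLLOW(Y) = {$, a, b}
Therefore, FOLLOW(X) = {$, a, b}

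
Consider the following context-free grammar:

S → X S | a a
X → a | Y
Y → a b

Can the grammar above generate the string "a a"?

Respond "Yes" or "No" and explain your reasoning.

Yes - a valid derivation exists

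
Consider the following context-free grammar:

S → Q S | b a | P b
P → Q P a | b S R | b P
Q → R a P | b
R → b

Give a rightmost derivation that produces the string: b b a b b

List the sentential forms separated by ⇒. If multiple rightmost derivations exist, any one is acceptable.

S ⇒ P b ⇒ b S R b ⇒ b S b b ⇒ b b a b b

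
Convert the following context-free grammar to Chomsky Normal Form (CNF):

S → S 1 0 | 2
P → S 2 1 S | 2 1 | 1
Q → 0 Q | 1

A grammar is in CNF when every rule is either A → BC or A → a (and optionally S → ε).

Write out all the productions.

T1 → 1; T0 → 0; S → 2; T2 → 2; P → 1; Q → 1; S → S X0; X0 → T1 T0; P → S X1; X1 → T2 X2; X2 → T1 S; P → T2 T1; Q → T0 Q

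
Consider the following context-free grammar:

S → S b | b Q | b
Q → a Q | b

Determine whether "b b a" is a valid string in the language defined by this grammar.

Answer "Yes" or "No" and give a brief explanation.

No - no valid derivation exists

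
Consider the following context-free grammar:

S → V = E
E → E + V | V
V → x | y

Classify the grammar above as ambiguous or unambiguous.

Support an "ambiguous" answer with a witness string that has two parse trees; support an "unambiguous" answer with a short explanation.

Unambiguous - every string in the language has a unique parse tree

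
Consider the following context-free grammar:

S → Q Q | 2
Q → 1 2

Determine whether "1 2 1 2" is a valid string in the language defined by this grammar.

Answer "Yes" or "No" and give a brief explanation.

Yes - a valid derivation exists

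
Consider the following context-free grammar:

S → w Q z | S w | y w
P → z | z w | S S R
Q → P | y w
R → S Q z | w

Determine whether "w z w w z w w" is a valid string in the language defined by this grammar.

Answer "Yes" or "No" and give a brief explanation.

No - no valid derivation exists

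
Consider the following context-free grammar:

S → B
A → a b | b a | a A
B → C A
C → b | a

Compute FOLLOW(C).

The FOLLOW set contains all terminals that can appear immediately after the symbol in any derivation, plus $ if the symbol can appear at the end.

We compute FOLLOW(C) using the standard algorithm.
FOLLOW(S) starts with {$}.
FIRST(A) = {a, b}
FIRST(B) = {a, b}
FIRST(C) = {a, b}
FIRST(S) = {a, b}
FOLLOW(A) = {$}
FOLLOW(B) = {$}
FOLLOW(C) = {a, b}
FOLLOW(S) = {$}
Therefore, FOLLOW(C) = {a, b}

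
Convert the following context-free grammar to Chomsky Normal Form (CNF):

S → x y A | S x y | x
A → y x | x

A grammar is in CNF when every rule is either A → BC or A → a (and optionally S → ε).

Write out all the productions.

TX → x; TY → y; S → x; A → x; S → TX X0; X0 → TY A; S → S X1; X1 → TX TY; A → TY TX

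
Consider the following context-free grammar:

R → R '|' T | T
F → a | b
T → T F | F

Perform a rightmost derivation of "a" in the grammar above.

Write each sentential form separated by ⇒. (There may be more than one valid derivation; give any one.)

R ⇒ T ⇒ F ⇒ a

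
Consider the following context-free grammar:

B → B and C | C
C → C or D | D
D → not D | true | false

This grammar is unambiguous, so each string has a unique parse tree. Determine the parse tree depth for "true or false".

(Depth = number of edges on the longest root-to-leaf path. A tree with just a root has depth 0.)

4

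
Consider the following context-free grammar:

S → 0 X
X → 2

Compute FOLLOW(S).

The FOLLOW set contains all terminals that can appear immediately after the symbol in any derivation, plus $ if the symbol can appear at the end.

We compute FOLLOW(S) using the standard algorithm.
FOLLOW(S) starts with {$}.
FIRST(S) = {0}
FIRST(X) = {2}
FOLLOW(S) = {$}
FOLLOW(X) = {$}
Therefore, FOLLOW(S) = {$}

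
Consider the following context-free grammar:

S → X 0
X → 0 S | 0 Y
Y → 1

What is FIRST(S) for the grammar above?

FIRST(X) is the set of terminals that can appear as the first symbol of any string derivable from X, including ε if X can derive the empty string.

We compute FIRST(S) using the standard algorithm.
FIRST(S) = {0}
FIRST(X) = {0}
FIRST(Y) = {1}
Therefore, FIRST(S) = {0}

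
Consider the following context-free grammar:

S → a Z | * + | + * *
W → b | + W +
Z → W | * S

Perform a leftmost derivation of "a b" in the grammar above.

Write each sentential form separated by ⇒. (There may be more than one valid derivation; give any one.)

S ⇒ a Z ⇒ a W ⇒ a b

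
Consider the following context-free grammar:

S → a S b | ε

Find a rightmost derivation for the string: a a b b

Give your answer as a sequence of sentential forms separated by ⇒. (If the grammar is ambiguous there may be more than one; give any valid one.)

S ⇒ a S b ⇒ a a S b b ⇒ a a b b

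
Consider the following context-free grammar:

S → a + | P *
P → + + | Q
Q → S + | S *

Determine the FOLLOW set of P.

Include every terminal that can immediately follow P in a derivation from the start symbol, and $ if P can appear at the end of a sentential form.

We compute FOLLOW(P) using the standard algorithm.
FOLLOW(S) starts with {$}.
FIRST(P) = {+, a}
FIRST(Q) = {+, a}
FIRST(S) = {+, a}
FOLLOW(P) = {*}
FOLLOW(Q) = {*}
FOLLOW(S) = {$, *, +}
Therefore, FOLLOW(P) = {*}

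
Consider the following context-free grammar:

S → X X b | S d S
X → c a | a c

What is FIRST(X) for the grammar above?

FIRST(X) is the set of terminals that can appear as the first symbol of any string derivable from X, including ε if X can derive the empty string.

We compute FIRST(X) using the standard algorithm.
FIRST(S) = {a, c}
FIRST(X) = {a, c}
Therefore, FIRST(X) = {a, c}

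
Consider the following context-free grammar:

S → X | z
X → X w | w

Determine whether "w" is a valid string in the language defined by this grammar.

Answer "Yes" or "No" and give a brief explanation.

Yes - a valid derivation exists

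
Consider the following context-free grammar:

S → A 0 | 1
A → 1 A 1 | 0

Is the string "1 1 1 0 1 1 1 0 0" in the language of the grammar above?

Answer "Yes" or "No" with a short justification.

No - no valid derivation exists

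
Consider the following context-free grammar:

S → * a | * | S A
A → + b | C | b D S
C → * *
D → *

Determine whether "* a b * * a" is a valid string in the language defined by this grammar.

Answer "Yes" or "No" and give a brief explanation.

Yes - a valid derivation exists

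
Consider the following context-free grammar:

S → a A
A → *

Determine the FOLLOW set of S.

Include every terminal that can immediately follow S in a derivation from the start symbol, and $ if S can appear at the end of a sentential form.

We compute FOLLOW(S) using the standard algorithm.
FOLLOW(S) starts with {$}.
FIRST(A) = {*}
FIRST(S) = {a}
FOLLOW(A) = {$}
FOLLOW(S) = {$}
Therefore, FOLLOW(S) = {$}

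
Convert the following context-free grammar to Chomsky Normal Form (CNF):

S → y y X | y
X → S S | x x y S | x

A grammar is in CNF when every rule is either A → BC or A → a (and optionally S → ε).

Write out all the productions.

TY → y; S → y; TX → x; X → x; S → TY X0; X0 → TY X; X → S S; X → TX X1; X1 → TX X2; X2 → TY S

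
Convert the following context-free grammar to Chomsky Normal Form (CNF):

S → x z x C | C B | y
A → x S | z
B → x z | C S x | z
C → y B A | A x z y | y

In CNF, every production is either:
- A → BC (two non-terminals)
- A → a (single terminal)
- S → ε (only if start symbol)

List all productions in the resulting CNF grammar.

TX → x; TZ → z; S → y; A → z; B → z; TY → y; C → y; S → TX X0; X0 → TZ X1; X1 → TX C; S → C B; A → TX S; B → TX TZ; B → C X2; X2 → S TX; C → TY X3; X3 → B A; C → A X4; X4 → TX X5; X5 → TZ TY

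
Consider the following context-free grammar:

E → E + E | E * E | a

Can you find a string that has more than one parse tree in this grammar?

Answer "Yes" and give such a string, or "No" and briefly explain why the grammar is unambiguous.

Yes - the string 'a + a + a + a' has two distinct parse trees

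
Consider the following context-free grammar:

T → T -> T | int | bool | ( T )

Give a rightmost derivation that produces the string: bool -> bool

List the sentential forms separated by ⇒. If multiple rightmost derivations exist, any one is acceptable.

T ⇒ T -> T ⇒ T -> bool ⇒ bool -> bool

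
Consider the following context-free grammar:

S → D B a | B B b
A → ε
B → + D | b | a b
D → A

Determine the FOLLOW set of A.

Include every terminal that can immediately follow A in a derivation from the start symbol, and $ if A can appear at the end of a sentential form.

We compute FOLLOW(A) using the standard algorithm.
FOLLOW(S) starts with {$}.
FIRST(A) = {ε}
FIRST(B) = {+, a, b}
FIRST(D) = {ε}
FIRST(S) = {+, a, b}
FOLLOW(A) = {+, a, b}
FOLLOW(B) = {+, a, b}
FOLLOW(D) = {+, a, b}
FOLLOW(S) = {$}
Therefore, FOLLOW(A) = {+, a, b}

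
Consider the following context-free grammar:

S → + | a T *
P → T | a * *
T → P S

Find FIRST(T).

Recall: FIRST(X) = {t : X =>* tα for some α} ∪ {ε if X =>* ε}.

We compute FIRST(T) using the standard algorithm.
FIRST(P) = {a}
FIRST(S) = {+, a}
FIRST(T) = {a}
Therefore, FIRST(T) = {a}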